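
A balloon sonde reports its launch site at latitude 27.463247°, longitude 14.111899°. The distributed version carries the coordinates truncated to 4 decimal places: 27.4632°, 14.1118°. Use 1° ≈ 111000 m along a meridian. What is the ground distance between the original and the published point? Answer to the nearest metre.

11 metres

Δlat = 27.463247 − 27.4632 = +0.000047°; Δlon = 14.111899 − 14.1118 = +0.000099°.
N–S: 0.000047° × 111000 m/° = 5.217 m.
East–west at this latitude: 0.000099° × 111000 × cos 27.4632° ≈ 0.000099 × 98491.1 = 9.75062 m.
Distance: √(5.217² + 9.75062²) ≈ 11.0586 m.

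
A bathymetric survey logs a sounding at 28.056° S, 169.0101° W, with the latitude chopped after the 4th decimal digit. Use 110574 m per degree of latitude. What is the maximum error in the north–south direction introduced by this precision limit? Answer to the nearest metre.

Truncating at 4 decimal places can drop up to a full unit in the last place, so the latitude may be off by as much as 0.0001°.
So the N–S error is at most 0.0001 × 110574 = 11.0574 m.

11 metres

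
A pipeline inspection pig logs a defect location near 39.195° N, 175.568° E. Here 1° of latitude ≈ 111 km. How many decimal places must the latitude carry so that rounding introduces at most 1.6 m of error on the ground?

One degree of latitude covers 111000 m.
With N decimal places the half-ulp bound is 0.5·10⁻ᴺ°, or 0.5·10⁻ᴺ × 111000 m on the ground.
Setting 55500 × 10⁻ᴺ ≤ 1.6 gives 10ᴺ ≥ 3.469e+04, i.e. N ≥ 4.54.
N = 4 would give 5.55 m (too coarse); N = 5 gives 0.555 m ≤ 1.6 m.

5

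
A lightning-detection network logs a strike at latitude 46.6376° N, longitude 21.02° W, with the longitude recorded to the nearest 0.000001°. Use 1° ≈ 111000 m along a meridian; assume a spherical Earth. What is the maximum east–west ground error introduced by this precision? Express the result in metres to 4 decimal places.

0.0381 metres

Rounding to 6 decimal places leaves the longitude within ±5e-07° of the true value.
At latitude 46.6376° a degree of longitude spans 111000 m × cos 46.6376° = 111000 × 0.6866 ≈ 76213.8 m.
Maximum E–W displacement: 5e-07 × 76213.8 = 0.0381069 m.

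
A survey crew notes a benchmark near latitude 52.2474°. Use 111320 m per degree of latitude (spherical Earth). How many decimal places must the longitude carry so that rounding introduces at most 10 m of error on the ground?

At 52.2474° one degree of longitude covers 111320 × cos 52.2474° ≈ 111320 × 0.6123 ≈ 68156 m.
Rounding to N decimal places gives at most 0.5 × 10⁻ᴺ degrees of error, i.e. 0.5 × 10⁻ᴺ × 68156 m.
Setting 34078 × 10⁻ᴺ ≤ 10 gives 10ᴺ ≥ 3408, i.e. N ≥ 3.53.
At 3 places the error can reach 34.1 m, but 4 places keeps it to 3.41 m.

4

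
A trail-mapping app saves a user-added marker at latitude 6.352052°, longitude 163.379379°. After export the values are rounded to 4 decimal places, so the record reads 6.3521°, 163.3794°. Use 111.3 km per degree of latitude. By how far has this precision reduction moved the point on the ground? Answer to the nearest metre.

6 metres

The latitude changed by -0.000048° and the longitude by -0.000021°.
N–S: -0.000048° × 111300 m/° = -5.3424 m.
E–W at 6.3521°: -0.000021° × 111300 × cos 6.3521° = -0.000021 × 111300 × 0.9939 ≈ -2.32295 m.
Combined displacement = (5.3424² + 2.32295²)^½ ≈ 5.82558 m.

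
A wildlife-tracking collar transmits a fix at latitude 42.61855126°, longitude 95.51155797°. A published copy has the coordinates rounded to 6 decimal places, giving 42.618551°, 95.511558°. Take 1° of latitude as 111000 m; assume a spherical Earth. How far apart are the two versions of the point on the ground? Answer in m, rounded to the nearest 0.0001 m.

Δlat = 42.61855126 − 42.618551 = +0.00000026°; Δlon = 95.51155797 − 95.511558 = -0.00000003°.
North–south shift: 0.00000026 × 111000 = 0.02886 m.
East–west at this latitude: -0.00000003° × 111000 × cos 42.6186° ≈ -0.00000003 × 81682.4 = -0.00245047 m.
Distance: √(0.02886² + 0.00245047²) ≈ 0.0289638 m.

0.0290 m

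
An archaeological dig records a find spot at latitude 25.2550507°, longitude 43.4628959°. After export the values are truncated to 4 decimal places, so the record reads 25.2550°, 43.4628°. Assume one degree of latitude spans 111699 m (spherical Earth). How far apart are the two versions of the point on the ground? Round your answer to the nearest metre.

The latitude changed by +0.0000507° and the longitude by +0.0000959°.
North–south shift: 0.0000507 × 111699 = 5.66314 m.
East–west at this latitude: 0.0000959° × 111699 × cos 25.255° ≈ 0.0000959 × 101023 = 9.68807 m.
Distance: √(5.66314² + 9.68807²) ≈ 11.2218 m.

11 metres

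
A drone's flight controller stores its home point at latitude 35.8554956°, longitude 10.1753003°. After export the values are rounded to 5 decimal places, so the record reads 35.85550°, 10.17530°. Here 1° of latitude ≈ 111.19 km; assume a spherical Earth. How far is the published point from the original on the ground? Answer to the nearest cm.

Δlat = 35.8554956 − 35.85550 = -0.0000044°; Δlon = 10.1753003 − 10.17530 = +0.0000003°.
North–south shift: -0.0000044 × 111190 = -0.489236 m.
E–W at 35.8555°: 0.0000003° × 111190 × cos 35.8555° = 0.0000003 × 111190 × 0.8105 ≈ 0.0270357 m.
Distance: √(0.489236² + 0.0270357²) ≈ 0.489982 m.
That is 0.489982 m = 48.998 cm.

49 cm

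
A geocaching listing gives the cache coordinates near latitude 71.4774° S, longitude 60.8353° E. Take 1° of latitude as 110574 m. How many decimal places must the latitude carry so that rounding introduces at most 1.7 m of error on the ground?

5

One degree of latitude covers 110574 m.
N decimal places → at most half a unit in the last place, 0.5 × 10⁻ᴺ° = 110574/2 × 10⁻ᴺ m.
Setting 55287 × 10⁻ᴺ ≤ 1.7 gives 10ᴺ ≥ 3.252e+04, i.e. N ≥ 4.51.
N = 4 would give 5.53 m (too coarse); N = 5 gives 0.553 m ≤ 1.7 m.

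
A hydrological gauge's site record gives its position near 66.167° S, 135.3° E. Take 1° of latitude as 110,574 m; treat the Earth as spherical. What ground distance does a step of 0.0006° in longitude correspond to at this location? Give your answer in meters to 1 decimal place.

One degree of longitude here spans 110574 × cos 66.167° = 110574 × 0.4041 ≈ 44679.9 m; 0.0006° of that is 26.8079 m.

26.8 meters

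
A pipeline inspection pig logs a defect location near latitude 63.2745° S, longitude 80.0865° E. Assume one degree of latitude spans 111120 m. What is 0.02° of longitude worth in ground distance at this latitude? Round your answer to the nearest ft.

3279 ft

0.02° of longitude at 63.2745° is 0.02 × 111120 × cos 63.2745° ≈ 0.02 × 49972.5 = 999.45 m.
Converting: 999.45 m × 3.2808 ft/m ≈ 3279 ft.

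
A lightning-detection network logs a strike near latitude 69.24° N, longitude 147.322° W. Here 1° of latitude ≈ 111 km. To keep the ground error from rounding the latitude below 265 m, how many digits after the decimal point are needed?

One degree of latitude covers 111000 m.
Rounding to N decimal places gives at most 0.5 × 10⁻ᴺ degrees of error, i.e. 0.5 × 10⁻ᴺ × 111000 m.
Need 0.5 × 111000 × 10⁻ᴺ ≤ 265 → 10⁻ᴺ ≤ 4.775e-03, so N ≥ 2.32.
At 2 places the error can reach 555 m, but 3 places keeps it to 55.5 m.

3 decimal places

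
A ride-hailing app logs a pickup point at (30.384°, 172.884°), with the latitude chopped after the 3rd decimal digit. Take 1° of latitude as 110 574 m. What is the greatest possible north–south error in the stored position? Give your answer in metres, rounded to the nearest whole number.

Truncating at 3 decimal places can drop up to a full unit in the last place, so the latitude may be off by as much as 0.001°.
So the N–S error is at most 0.001 × 110574 = 110.574 m.

111 metres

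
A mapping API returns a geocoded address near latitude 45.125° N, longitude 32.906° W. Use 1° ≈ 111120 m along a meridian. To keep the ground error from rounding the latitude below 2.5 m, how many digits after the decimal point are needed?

One degree of latitude covers 111120 m.
With N decimal places the half-ulp bound is 0.5·10⁻ᴺ°, or 0.5·10⁻ᴺ × 111120 m on the ground.
Setting 55560 × 10⁻ᴺ ≤ 2.5 gives 10ᴺ ≥ 2.222e+04, i.e. N ≥ 4.35.
At 4 places the error can reach 5.56 m, but 5 places keeps it to 0.556 m.

5 decimal places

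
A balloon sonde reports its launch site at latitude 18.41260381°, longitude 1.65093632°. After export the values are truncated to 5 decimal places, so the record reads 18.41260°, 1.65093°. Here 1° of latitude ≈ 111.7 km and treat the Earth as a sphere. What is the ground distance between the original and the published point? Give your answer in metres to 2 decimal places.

The latitude changed by +0.00000381° and the longitude by +0.00000632°.
N–S: 0.00000381° × 111700 m/° = 0.425577 m.
East–west at this latitude: 0.00000632° × 111700 × cos 18.4126° ≈ 0.00000632 × 105982 = 0.669804 m.
Distance: √(0.425577² + 0.669804²) ≈ 0.79357 m.

0.79 metres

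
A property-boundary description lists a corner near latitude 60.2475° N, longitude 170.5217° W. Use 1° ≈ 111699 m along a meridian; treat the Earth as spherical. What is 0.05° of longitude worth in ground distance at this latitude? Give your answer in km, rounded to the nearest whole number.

3 km

0.05° of longitude at 60.2475° is 0.05 × 111699 × cos 60.2475° ≈ 0.05 × 55431.1 = 2771.56 m.
That is 2771.56 m = 2.7716 km.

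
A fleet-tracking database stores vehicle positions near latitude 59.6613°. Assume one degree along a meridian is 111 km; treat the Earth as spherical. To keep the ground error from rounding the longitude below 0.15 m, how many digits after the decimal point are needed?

6

At 59.6613° one degree of longitude covers 111000 × cos 59.6613° ≈ 111000 × 0.5051 ≈ 56067.3 m.
With N decimal places the half-ulp bound is 0.5·10⁻ᴺ°, or 0.5·10⁻ᴺ × 56067.3 m on the ground.
Setting 28033.6 × 10⁻ᴺ ≤ 0.15 gives 10ᴺ ≥ 1.869e+05, i.e. N ≥ 5.27.
At 5 places the error can reach 0.28 m, but 6 places keeps it to 0.028 m.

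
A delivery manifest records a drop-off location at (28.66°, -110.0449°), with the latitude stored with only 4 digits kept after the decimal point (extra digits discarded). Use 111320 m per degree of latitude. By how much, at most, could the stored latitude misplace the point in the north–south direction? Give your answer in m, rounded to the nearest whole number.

Truncating at 4 decimal places can drop up to a full unit in the last place, so the latitude may be off by as much as 0.0001°.
Along the meridian that is 0.0001° × 111320 m/° = 11.132 m.

11 m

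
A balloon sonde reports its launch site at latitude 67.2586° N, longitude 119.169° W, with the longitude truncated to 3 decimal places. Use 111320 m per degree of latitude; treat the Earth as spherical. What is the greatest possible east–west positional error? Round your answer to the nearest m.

Truncating at 3 decimal places can drop up to a full unit in the last place, so the longitude may be off by as much as 0.001°.
One degree of longitude at 67.2586° is 111320 × cos 67.2586° ≈ 111320 × 0.3866 = 43033.3 m.
Maximum E–W displacement: 0.001 × 43033.3 = 43.0333 m.

43 m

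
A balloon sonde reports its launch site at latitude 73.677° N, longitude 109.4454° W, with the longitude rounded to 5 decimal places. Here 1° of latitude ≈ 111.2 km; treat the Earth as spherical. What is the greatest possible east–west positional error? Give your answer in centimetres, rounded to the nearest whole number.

16 centimetres

Rounding to 5 decimal places leaves the longitude within ±5e-06° of the true value.
One degree of longitude at 73.677° is 111200 × cos 73.677° ≈ 111200 × 0.2811 = 31253 m.
Maximum E–W displacement: 5e-06 × 31253 = 0.156265 m.
That is 0.156265 m = 15.626 cm.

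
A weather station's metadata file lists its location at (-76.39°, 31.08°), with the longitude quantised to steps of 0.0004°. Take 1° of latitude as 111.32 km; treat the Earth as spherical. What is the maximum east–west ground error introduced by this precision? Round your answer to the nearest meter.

5 meters

With a 0.0004° grid the true value lies within half a step, ±0.0004°/2 = ±0.0002°, of the stored one.
One degree of longitude at 76.39° is 111320 × cos 76.39° ≈ 111320 × 0.2353 = 26194.9 m.
East–west error: 0.0002° × 26194.9 m/° ≈ 5.23898 m.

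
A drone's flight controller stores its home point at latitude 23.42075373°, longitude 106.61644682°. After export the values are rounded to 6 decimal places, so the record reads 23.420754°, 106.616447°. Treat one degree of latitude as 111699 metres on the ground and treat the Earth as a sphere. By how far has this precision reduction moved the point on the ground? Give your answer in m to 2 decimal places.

0.04 m

The latitude changed by -0.00000027° and the longitude by -0.00000018°.
N–S: -0.00000027° × 111699 m/° = -0.0301587 m.
E–W at 23.4208°: -0.00000018° × 111699 × cos 23.4208° = -0.00000018 × 111699 × 0.9176 ≈ -0.0184493 m.
Combined displacement = (0.0301587² + 0.0184493²)^½ ≈ 0.0353543 m.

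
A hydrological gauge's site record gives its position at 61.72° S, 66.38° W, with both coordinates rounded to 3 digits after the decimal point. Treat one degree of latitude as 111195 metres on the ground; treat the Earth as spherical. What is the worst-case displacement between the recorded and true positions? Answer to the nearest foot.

Rounding to 3 decimal places leaves each coordinate within ±0.0005° of the true value.
N–S: 0.0005° × 111195 m/° = 55.5975 m.
East–west component at 61.72°: 0.0005° × 111195 × cos 61.72° ≈ 0.0005 × 52682.1 ≈ 26.341 m.
The two errors are perpendicular, so the maximum displacement is √(55.5975² + 26.341²) ≈ 61.5218 m.
Converting: 61.5218 m × 3.2808 ft/m ≈ 201.84 ft.

202 feet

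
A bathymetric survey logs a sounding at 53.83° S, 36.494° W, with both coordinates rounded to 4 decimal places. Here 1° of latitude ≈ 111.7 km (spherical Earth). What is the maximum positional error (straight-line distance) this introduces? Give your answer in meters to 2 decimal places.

6.49 meters

Rounding to 4 decimal places leaves each coordinate within ±5e-05° of the true value.
Latitude error → 5e-05 × 111700 = 5.585 m along the meridian.
E–W at 53.83°: 5e-05° × 111700 × cos 53.83° = 5e-05 × 111700 × 0.5902 ≈ 3.29617 m.
The two errors are perpendicular, so the maximum displacement is √(5.585² + 3.29617²) ≈ 6.48514 m.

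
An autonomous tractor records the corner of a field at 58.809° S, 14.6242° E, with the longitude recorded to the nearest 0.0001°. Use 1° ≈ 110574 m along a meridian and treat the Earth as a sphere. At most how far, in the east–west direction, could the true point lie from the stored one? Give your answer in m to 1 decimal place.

2.9 m

Rounding to 4 decimal places leaves the longitude within ±5e-05° of the true value.
At latitude 58.809° a degree of longitude spans 110574 m × cos 58.809° = 110574 × 0.5179 ≈ 57265.5 m.
So at most 5e-05° × 57265.5 ≈ 2.86327 m east–west.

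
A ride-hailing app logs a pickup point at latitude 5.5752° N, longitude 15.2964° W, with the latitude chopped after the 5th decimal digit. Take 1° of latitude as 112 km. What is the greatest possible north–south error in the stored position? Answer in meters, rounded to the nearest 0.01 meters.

Truncating at 5 decimal places can drop up to a full unit in the last place, so the latitude may be off by as much as 1e-05°.
Along the meridian that is 1e-05° × 112000 m/° = 1.12 m.

1.12 meters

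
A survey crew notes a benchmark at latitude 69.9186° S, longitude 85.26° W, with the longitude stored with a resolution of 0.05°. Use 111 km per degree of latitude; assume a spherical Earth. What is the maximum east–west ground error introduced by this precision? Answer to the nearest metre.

953 metres

With a 0.05° grid the true value lies within half a step, ±0.05°/2 = ±0.025°, of the stored one.
At latitude 69.9186° a degree of longitude spans 111000 m × cos 69.9186° = 111000 × 0.3434 ≈ 38112.4 m.
Maximum E–W displacement: 0.025 × 38112.4 = 952.81 m.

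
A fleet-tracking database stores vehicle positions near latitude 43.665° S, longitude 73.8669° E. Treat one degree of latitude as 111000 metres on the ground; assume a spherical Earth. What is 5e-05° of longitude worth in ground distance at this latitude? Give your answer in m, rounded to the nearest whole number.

4 m

One degree of longitude here spans 111000 × cos 43.665° = 111000 × 0.7234 ≈ 80296.2 m; 5e-05° of that is 4.01481 m.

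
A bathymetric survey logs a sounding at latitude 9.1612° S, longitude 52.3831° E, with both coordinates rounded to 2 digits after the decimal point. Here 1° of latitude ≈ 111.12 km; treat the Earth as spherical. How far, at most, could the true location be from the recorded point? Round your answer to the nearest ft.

Rounding to 2 decimal places leaves each coordinate within ±0.005° of the true value.
North–south component: 0.005° × 111120 = 555.6 m.
Longitude error → 0.005 × 111120 × cos 9.1612° = 0.005 × 111120 × 0.9872 ≈ 548.513 m.
The two errors are perpendicular, so the maximum displacement is √(555.6² + 548.513²) ≈ 780.742 m.
In feet: 780.742 m ÷ 0.3048 ≈ 2561.5 ft.

2561 ft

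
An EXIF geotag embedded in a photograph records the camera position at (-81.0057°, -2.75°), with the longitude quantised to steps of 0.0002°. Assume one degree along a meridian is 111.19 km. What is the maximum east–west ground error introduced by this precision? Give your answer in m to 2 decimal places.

With a 0.0002° grid the true value lies within half a step, ±0.0002°/2 = ±0.0001°, of the stored one.
One degree of longitude at 81.0057° is 111190 × cos 81.0057° ≈ 111190 × 0.1563 = 17383 m.
East–west error: 0.0001° × 17383 m/° ≈ 1.7383 m.

1.74 m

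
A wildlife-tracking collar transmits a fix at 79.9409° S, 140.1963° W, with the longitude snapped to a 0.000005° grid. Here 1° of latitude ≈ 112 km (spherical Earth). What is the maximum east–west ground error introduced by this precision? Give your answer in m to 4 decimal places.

With a 0.000005° grid the true value lies within half a step, ±0.000005°/2 = ±2.5e-06°, of the stored one.
At latitude 79.9409° a degree of longitude spans 112000 m × cos 79.9409° = 112000 × 0.1747 ≈ 19562.4 m.
So at most 2.5e-06° × 19562.4 ≈ 0.0489059 m east–west.

0.0489 m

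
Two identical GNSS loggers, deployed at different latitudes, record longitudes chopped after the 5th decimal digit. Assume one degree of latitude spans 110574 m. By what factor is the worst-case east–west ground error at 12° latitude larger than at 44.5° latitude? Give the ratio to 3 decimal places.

Truncating at 5 decimal places can drop up to a full unit in the last place, so the longitude may be off by as much as 1e-05°.
Error at 12° = 1e-05° × 110574 × cos 12° ≈ 1.1057 × 0.9781 = 1.0816 m.
At 44.5°: 1e-05° × 110574 × cos 44.5° = 1e-05 × 110574 × 0.7133 ≈ 0.78867 m.
Ratio: 1.0816 / 0.78867 = cos 12° / cos 44.5° ≈ 1.3714.

1.371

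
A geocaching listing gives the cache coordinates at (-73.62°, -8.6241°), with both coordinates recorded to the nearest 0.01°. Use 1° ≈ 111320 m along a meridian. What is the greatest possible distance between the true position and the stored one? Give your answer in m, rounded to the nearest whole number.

Rounding to 2 decimal places leaves each coordinate within ±0.005° of the true value.
Latitude error → 0.005 × 111320 = 556.6 m along the meridian.
E–W at 73.62°: 0.005° × 111320 × cos 73.62° = 0.005 × 111320 × 0.2820 ≈ 156.965 m.
Combining orthogonally: (556.6² + 156.965²)^½ ≈ 578.309 m.

578 m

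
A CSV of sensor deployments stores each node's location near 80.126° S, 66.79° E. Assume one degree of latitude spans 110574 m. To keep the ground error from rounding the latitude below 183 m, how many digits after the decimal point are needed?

One degree of latitude covers 110574 m.
With N decimal places the half-ulp bound is 0.5·10⁻ᴺ°, or 0.5·10⁻ᴺ × 110574 m on the ground.
Need 0.5 × 110574 × 10⁻ᴺ ≤ 183 → 10⁻ᴺ ≤ 3.310e-03, so N ≥ 2.48.
At 2 places the error can reach 553 m, but 3 places keeps it to 55.3 m.

3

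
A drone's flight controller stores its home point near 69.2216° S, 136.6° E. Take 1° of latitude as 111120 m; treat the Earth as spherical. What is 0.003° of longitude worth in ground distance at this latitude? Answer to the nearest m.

118 m

0.003° of longitude at 69.2216° is 0.003 × 111120 × cos 69.2216° ≈ 0.003 × 39420.3 = 118.261 m.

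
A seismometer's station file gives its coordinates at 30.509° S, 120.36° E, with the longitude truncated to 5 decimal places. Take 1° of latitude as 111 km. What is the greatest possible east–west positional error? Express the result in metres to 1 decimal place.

Truncating at 5 decimal places can drop up to a full unit in the last place, so the longitude may be off by as much as 1e-05°.
Parallels shrink by cos φ, so at 30.509° a degree of longitude is 111000 × 0.8615 ≈ 95632 m.
So at most 1e-05° × 95632 ≈ 0.95632 m east–west.

1.0 metres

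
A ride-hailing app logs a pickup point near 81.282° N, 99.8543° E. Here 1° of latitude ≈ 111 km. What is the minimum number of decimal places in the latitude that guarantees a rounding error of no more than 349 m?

One degree of latitude covers 111000 m.
With N decimal places the half-ulp bound is 0.5·10⁻ᴺ°, or 0.5·10⁻ᴺ × 111000 m on the ground.
Need 0.5 × 111000 × 10⁻ᴺ ≤ 349 → 10⁻ᴺ ≤ 6.288e-03, so N ≥ 2.20.
At 2 places the error can reach 555 m, but 3 places keeps it to 55.5 m.

3 decimal places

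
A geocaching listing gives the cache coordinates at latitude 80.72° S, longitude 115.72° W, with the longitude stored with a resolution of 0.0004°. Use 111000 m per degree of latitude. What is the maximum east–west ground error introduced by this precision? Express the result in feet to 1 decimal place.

11.7 feet

With a 0.0004° grid the true value lies within half a step, ±0.0004°/2 = ±0.0002°, of the stored one.
At latitude 80.72° a degree of longitude spans 111000 m × cos 80.72° = 111000 × 0.1613 ≈ 17899.8 m.
East–west error: 0.0002° × 17899.8 m/° ≈ 3.57996 m.
Converting: 3.57996 m × 3.2808 ft/m ≈ 11.745 ft.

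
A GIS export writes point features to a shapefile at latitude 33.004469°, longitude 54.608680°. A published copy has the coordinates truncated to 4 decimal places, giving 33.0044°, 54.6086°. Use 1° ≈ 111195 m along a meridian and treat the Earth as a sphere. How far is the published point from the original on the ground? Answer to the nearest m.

11 m

The latitude changed by +0.000069° and the longitude by +0.000080°.
N–S: 0.000069° × 111195 m/° = 7.67246 m.
E–W at 33.0044°: 0.000080° × 111195 × cos 33.0044° = 0.000080 × 111195 × 0.8386 ≈ 7.46011 m.
Distance: √(7.67246² + 7.46011²) ≈ 10.7014 m.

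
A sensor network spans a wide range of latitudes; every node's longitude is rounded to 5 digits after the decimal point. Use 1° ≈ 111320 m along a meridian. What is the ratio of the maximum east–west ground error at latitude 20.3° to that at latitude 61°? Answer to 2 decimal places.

Rounding to 5 decimal places leaves the longitude within ±5e-06° of the true value.
At 20.3°: 5e-06° × 111320 × cos 20.3° = 5e-06 × 111320 × 0.9379 ≈ 0.52203 m.
Error at 61° = 5e-06° × 111320 × cos 61° ≈ 0.5566 × 0.4848 = 0.26985 m.
The ratio reduces to cos 20.3° / cos 61° = 0.9379/0.4848 ≈ 1.9346.

1.93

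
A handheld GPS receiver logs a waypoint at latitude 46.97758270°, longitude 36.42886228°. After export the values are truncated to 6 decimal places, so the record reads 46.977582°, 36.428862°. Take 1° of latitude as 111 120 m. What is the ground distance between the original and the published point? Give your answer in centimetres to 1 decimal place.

The latitude changed by +0.00000070° and the longitude by +0.00000028°.
North–south shift: 0.00000070 × 111120 = 0.077784 m.
E–W at 46.9776°: 0.00000028° × 111120 × cos 46.9776° = 0.00000028 × 111120 × 0.6823 ≈ 0.0212283 m.
Hypotenuse of the two orthogonal shifts: √(0.077784² + 0.0212283²) = 0.0806287 m.
That is 0.0806287 m = 8.0629 cm.

8.1 centimetres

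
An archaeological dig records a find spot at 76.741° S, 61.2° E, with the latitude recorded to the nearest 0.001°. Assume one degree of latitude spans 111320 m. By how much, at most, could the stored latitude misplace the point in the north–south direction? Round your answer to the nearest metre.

56 metres

Rounding to 3 decimal places leaves the latitude within ±0.0005° of the true value.
North–south distance: 0.0005° × 111320 m/° = 55.66 m.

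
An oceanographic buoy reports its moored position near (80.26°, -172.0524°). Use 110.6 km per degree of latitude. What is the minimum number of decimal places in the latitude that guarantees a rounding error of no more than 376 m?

One degree of latitude covers 110600 m.
With N decimal places the half-ulp bound is 0.5·10⁻ᴺ°, or 0.5·10⁻ᴺ × 110600 m on the ground.
Need 0.5 × 110600 × 10⁻ᴺ ≤ 376 → 10⁻ᴺ ≤ 6.799e-03, so N ≥ 2.17.
N = 2 would give 553 m (too coarse); N = 3 gives 55.3 m ≤ 376 m.

3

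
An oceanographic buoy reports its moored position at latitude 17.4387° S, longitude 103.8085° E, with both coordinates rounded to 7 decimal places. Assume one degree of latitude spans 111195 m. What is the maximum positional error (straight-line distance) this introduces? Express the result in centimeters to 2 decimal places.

0.77 centimeters

Rounding to 7 decimal places leaves each coordinate within ±5e-08° of the true value.
N–S: 5e-08° × 111195 m/° = 0.00555975 m.
E–W at 17.4387°: 5e-08° × 111195 × cos 17.4387° = 5e-08 × 111195 × 0.9540 ≈ 0.00530421 m.
Combining orthogonally: (0.00555975² + 0.00530421²)^½ ≈ 0.00768411 m.
That is 0.00768411 m = 0.76841 cm.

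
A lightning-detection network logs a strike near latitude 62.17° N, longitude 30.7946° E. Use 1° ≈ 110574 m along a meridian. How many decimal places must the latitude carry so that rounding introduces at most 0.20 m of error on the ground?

One degree of latitude covers 110574 m.
N decimal places → at most half a unit in the last place, 0.5 × 10⁻ᴺ° = 110574/2 × 10⁻ᴺ m.
Setting 55287 × 10⁻ᴺ ≤ 0.20 gives 10ᴺ ≥ 2.764e+05, i.e. N ≥ 5.44.
N = 5 would give 0.553 m (too coarse); N = 6 gives 0.0553 m ≤ 0.20 m.

6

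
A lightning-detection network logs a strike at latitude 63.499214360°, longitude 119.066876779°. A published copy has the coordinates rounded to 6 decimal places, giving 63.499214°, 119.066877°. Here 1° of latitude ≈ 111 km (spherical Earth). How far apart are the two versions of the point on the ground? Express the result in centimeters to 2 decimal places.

The latitude changed by +0.000000360° and the longitude by -0.000000221°.
North–south shift: 0.000000360 × 111000 = 0.03996 m.
East–west at this latitude: -0.000000221° × 111000 × cos 63.4992° ≈ -0.000000221 × 49529.3 = -0.010946 m.
Distance: √(0.03996² + 0.010946²) ≈ 0.0414321 m.
That is 0.0414321 m = 4.1432 cm.

4.14 centimeters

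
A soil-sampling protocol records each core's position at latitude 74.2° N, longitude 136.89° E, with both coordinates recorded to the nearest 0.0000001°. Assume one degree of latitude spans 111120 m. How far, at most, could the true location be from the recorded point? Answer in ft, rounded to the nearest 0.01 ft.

0.02 ft

Rounding to 7 decimal places leaves each coordinate within ±5e-08° of the true value.
Latitude error → 5e-08 × 111120 = 0.005556 m along the meridian.
E–W at 74.2°: 5e-08° × 111120 × cos 74.2° = 5e-08 × 111120 × 0.2723 ≈ 0.00151279 m.
The two errors are perpendicular, so the maximum displacement is √(0.005556² + 0.00151279²) ≈ 0.00575827 m.
Converting: 0.00575827 m × 3.2808 ft/m ≈ 0.018892 ft.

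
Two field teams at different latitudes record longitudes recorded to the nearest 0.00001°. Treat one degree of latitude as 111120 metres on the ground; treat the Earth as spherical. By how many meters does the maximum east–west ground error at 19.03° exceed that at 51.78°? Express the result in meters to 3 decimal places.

0.181 meters

Rounding to 5 decimal places leaves the longitude within ±5e-06° of the true value.
Error at 19.03° = 5e-06° × 111120 × cos 19.03° ≈ 0.5556 × 0.9453 = 0.52524 m.
At 51.78°: 5e-06° × 111120 × cos 51.78° = 5e-06 × 111120 × 0.6187 ≈ 0.34374 m.
So the lower-latitude error exceeds the higher by 0.52524 − 0.34374 = 0.1815 m.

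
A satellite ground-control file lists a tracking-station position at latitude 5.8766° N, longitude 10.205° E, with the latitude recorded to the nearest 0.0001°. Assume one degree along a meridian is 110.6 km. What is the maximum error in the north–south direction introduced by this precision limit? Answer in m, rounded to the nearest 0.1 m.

Rounding to 4 decimal places leaves the latitude within ±5e-05° of the true value.
Along the meridian that is 5e-05° × 110600 m/° = 5.53 m.

5.5 m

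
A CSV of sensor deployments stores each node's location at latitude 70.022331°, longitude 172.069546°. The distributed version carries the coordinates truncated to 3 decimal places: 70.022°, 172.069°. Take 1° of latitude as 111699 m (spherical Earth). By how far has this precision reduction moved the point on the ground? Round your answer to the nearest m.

42 m

Δlat = 70.022331 − 70.022 = +0.000331°; Δlon = 172.069546 − 172.069 = +0.000546°.
North–south shift: 0.000331 × 111699 = 36.9724 m.
E–W at 70.022°: 0.000546° × 111699 × cos 70.022° = 0.000546 × 111699 × 0.3417 ≈ 20.837 m.
Hypotenuse of the two orthogonal shifts: √(36.9724² + 20.837²) = 42.4398 m.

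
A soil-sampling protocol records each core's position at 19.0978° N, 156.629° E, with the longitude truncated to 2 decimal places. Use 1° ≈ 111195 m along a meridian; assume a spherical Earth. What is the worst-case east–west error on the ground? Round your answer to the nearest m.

Truncating at 2 decimal places can drop up to a full unit in the last place, so the longitude may be off by as much as 0.01°.
One degree of longitude at 19.0978° is 111195 × cos 19.0978° ≈ 111195 × 0.9450 = 105075 m.
So at most 0.01° × 105075 ≈ 1050.75 m east–west.

1051 m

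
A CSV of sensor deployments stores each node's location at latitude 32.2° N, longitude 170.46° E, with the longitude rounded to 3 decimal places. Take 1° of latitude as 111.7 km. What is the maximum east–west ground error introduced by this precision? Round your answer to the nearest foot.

Rounding to 3 decimal places leaves the longitude within ±0.0005° of the true value.
Parallels shrink by cos φ, so at 32.2° a degree of longitude is 111700 × 0.8462 ≈ 94519.8 m.
So at most 0.0005° × 94519.8 ≈ 47.2599 m east–west.
Converting: 47.2599 m × 3.2808 ft/m ≈ 155.05 ft.

155 feet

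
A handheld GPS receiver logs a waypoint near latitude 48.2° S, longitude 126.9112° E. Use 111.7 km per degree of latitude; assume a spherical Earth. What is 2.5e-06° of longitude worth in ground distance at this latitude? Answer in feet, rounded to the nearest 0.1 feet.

One degree of longitude here spans 111700 × cos 48.2° = 111700 × 0.6665 ≈ 74451.7 m; 2.5e-06° of that is 0.186129 m.
In feet: 0.186129 m ÷ 0.3048 ≈ 0.61066 ft.

0.6 feet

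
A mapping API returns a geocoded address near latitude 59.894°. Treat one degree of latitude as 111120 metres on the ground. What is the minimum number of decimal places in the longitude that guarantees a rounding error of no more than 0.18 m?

6

At 59.894° one degree of longitude covers 111120 × cos 59.894° ≈ 111120 × 0.5016 ≈ 55737.9 m.
With N decimal places the half-ulp bound is 0.5·10⁻ᴺ°, or 0.5·10⁻ᴺ × 55737.9 m on the ground.
Setting 27869 × 10⁻ᴺ ≤ 0.18 gives 10ᴺ ≥ 1.548e+05, i.e. N ≥ 5.19.
N = 5 would give 0.279 m (too coarse); N = 6 gives 0.0279 m ≤ 0.18 m.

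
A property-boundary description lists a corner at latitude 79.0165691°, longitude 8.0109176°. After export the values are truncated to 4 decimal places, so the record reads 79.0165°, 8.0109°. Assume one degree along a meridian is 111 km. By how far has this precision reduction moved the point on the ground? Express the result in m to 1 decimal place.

7.7 m

Δlat = 79.0165691 − 79.0165 = +0.0000691°; Δlon = 8.0109176 − 8.0109 = +0.0000176°.
N–S: 0.0000691° × 111000 m/° = 7.6701 m.
East–west at this latitude: 0.0000176° × 111000 × cos 79.0165° ≈ 0.0000176 × 21148.4 = 0.372212 m.
Hypotenuse of the two orthogonal shifts: √(7.6701² + 0.372212²) = 7.67913 m.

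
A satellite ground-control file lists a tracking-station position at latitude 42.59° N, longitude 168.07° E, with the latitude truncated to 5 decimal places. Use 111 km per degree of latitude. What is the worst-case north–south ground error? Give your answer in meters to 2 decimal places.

1.11 meters

Truncating at 5 decimal places can drop up to a full unit in the last place, so the latitude may be off by as much as 1e-05°.
Along the meridian that is 1e-05° × 111000 m/° = 1.11 m.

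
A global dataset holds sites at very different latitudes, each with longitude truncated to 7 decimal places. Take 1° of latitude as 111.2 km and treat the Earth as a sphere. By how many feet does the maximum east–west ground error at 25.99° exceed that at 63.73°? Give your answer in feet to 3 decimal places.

Truncating at 7 decimal places can drop up to a full unit in the last place, so the longitude may be off by as much as 1e-07°.
At 25.99°: 1e-07° × 111200 × cos 25.99° = 1e-07 × 111200 × 0.8989 ≈ 0.0099954 m.
At 63.73°: 1e-07° × 111200 × cos 63.73° = 1e-07 × 111200 × 0.4426 ≈ 0.0049217 m.
So the lower-latitude error exceeds the higher by 0.0099954 − 0.0049217 = 0.0050737 m.
Converting: 0.00507371 m × 3.2808 ft/m ≈ 0.016646 ft.

0.017 feet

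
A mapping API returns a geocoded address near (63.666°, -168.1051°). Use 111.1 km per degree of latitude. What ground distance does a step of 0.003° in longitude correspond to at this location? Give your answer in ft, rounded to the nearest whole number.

At 63.666° a degree of longitude is 111100 × cos 63.666° ≈ 49284.3 m, so 0.003° corresponds to 147.853 m.
In feet: 147.853 m ÷ 0.3048 ≈ 485.08 ft.

485 ft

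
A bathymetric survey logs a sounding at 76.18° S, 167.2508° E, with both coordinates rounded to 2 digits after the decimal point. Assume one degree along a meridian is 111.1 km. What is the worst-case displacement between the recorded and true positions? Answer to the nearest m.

Rounding to 2 decimal places leaves each coordinate within ±0.005° of the true value.
North–south component: 0.005° × 111100 = 555.5 m.
Longitude error → 0.005 × 111100 × cos 76.18° = 0.005 × 111100 × 0.2389 ≈ 132.694 m.
Combining orthogonally: (555.5² + 132.694²)^½ ≈ 571.129 m.

571 m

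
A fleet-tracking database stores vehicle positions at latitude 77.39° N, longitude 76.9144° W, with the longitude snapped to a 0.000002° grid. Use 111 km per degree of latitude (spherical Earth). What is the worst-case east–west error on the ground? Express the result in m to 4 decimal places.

With a 0.000002° grid the true value lies within half a step, ±0.000002°/2 = ±1e-06°, of the stored one.
At latitude 77.39° a degree of longitude spans 111000 m × cos 77.39° = 111000 × 0.2183 ≈ 24232.8 m.
So at most 1e-06° × 24232.8 ≈ 0.0242328 m east–west.

0.0242 m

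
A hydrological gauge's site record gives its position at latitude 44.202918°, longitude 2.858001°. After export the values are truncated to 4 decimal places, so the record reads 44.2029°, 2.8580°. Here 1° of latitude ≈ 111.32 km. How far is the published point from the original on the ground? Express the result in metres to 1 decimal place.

Δlat = 44.202918 − 44.2029 = +0.000018°; Δlon = 2.858001 − 2.8580 = +0.000001°.
North–south shift: 0.000018 × 111320 = 2.00376 m.
E–W at 44.2029°: 0.000001° × 111320 × cos 44.2029° = 0.000001 × 111320 × 0.7169 ≈ 0.0798026 m.
Combined displacement = (2.00376² + 0.0798026²)^½ ≈ 2.00535 m.

2.0 metres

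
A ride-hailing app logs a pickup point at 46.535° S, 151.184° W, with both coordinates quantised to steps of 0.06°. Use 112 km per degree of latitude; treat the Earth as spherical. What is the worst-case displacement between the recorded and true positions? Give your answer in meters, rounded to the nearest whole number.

With a 0.06° grid the true value lies within half a step, ±0.06°/2 = ±0.03°, of the stored one.
North–south component: 0.03° × 112000 = 3360 m.
E–W at 46.535°: 0.03° × 112000 × cos 46.535° = 0.03 × 112000 × 0.6879 ≈ 2311.38 m.
Worst case both components are at the extreme and orthogonal: √(3360² + 2311.38²) ≈ 4078.25 m.

4078 meters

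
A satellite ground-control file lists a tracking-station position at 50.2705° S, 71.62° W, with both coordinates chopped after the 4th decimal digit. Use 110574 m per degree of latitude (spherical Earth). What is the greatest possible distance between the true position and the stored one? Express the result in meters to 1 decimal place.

13.1 meters

Truncating at 4 decimal places can drop up to a full unit in the last place, so each coordinate may be off by as much as 0.0001°.
North–south component: 0.0001° × 110574 = 11.0574 m.
East–west component at 50.2705°: 0.0001° × 110574 × cos 50.2705° ≈ 0.0001 × 70674.9 ≈ 7.06749 m.
Worst case both components are at the extreme and orthogonal: √(11.0574² + 7.06749²) ≈ 13.1231 m.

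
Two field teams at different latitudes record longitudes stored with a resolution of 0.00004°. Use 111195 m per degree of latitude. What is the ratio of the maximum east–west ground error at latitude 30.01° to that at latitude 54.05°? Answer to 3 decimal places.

With a 0.00004° grid the true value lies within half a step, ±0.00004°/2 = ±2e-05°, of the stored one.
At 30.01°: 2e-05° × 111195 × cos 30.01° = 2e-05 × 111195 × 0.8659 ≈ 1.9258 m.
At 54.05°: 2e-05° × 111195 × cos 54.05° = 2e-05 × 111195 × 0.5871 ≈ 1.3056 m.
The ratio reduces to cos 30.01° / cos 54.05° = 0.8659/0.5871 ≈ 1.4750.

1.475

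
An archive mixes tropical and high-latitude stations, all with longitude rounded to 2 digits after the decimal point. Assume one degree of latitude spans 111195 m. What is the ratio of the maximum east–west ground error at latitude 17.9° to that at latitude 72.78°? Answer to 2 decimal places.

Rounding to 2 decimal places leaves the longitude within ±0.005° of the true value.
At 17.9°: 0.005° × 111195 × cos 17.9° = 0.005 × 111195 × 0.9516 ≈ 529.06 m.
Error at 72.78° = 0.005° × 111195 × cos 72.78° ≈ 555.98 × 0.2960 = 164.59 m.
The ratio reduces to cos 17.9° / cos 72.78° = 0.9516/0.2960 ≈ 3.2144.

3.21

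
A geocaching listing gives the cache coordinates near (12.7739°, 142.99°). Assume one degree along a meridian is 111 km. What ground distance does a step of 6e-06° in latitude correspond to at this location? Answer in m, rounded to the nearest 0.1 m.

0.7 m

6e-06° × 111000 m/° = 0.666 m.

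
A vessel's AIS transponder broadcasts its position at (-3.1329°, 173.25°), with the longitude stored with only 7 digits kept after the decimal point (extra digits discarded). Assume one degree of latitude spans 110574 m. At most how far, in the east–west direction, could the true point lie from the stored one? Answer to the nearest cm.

1 cm

Truncating at 7 decimal places can drop up to a full unit in the last place, so the longitude may be off by as much as 1e-07°.
At latitude 3.1329° a degree of longitude spans 110574 m × cos 3.1329° = 110574 × 0.9985 ≈ 110409 m.
Maximum E–W displacement: 1e-07 × 110409 = 0.0110409 m.
That is 0.0110409 m = 1.1041 cm.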